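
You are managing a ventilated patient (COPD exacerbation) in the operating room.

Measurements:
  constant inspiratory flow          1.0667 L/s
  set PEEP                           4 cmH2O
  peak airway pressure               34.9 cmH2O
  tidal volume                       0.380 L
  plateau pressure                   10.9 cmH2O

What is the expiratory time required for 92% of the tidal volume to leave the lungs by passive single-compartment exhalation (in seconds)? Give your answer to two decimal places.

R = (PIP − Pplat)/V̇ = (34.9 − 10.9) / 1.0667 = 24.0/1.0667 = 22.499 cmH2O·s/L.
C = Vt/(Pplat − PEEP) = 380.0 / (10.9 − 4) = 380.0/6.9 = 55.072 mL/cmH2O.
τ = R × C = 22.499 × 0.05507 L/cmH2O = 1.239 s.
t = −τ·ln(1 − 0.92) = −1.239·ln(0.08) = 3.129 s.

3.13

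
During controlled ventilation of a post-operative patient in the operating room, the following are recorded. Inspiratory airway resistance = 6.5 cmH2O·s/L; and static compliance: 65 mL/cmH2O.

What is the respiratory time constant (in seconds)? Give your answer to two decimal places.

τ = R × C = 6.5 × 65 mL/cmH2O = 6.5 × 0.065 L/cmH2O = 0.4225 s.

0.42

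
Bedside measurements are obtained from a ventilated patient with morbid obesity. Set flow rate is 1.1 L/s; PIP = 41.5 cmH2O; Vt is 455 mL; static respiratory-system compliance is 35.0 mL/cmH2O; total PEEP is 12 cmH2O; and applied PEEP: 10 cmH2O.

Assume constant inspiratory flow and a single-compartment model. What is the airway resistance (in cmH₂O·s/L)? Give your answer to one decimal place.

15.0

Total PEEP = 12 cmH2O (set 10 + intrinsic 2); this is the baseline alveolar pressure.
Equation of motion (constant flow): PIP = Vt/C + R·V̇ + PEEP.
R·V̇ = PIP − Vt/C − PEEP = 41.5 − 455/35.0 − 12 = 41.5 − 13.0 − 12 = 16.5 cmH2O.
R = 16.5 / 1.1 = 15.0 cmH2O·s/L.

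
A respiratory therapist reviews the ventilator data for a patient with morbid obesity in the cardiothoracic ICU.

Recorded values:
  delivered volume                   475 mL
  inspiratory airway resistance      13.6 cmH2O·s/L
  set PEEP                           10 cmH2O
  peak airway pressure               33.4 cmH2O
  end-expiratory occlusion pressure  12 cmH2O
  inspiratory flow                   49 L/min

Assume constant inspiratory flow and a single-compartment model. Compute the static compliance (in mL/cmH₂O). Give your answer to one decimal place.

46.1

Flow: 49 L/min ÷ 60 = 0.8167 L/s.
Total PEEP = 12 cmH2O (set 10 + intrinsic 2); this is the baseline alveolar pressure.
Equation of motion (constant flow): PIP = Vt/C + R·V̇ + PEEP.
Vt/C = PIP − R·V̇ − PEEP = 33.4 − 13.6×0.8167 − 12 = 33.4 − 11.107 − 12 = 10.293 cmH2O.
C = Vt / 10.293 = 475 / 10.293 = 46.148 mL/cmH2O.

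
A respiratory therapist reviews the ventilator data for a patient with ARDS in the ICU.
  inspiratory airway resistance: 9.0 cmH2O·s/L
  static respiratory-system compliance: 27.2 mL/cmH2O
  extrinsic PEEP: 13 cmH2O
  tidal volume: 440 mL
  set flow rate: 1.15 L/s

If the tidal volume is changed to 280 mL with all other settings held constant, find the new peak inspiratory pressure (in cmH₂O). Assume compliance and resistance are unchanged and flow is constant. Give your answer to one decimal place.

33.6

PIP = Vt/C + R·V̇ + PEEP (constant-flow equation of motion).
Only the elastic term changes: ΔPIP = ΔVt / C = (280 − 440) / 27.2 = -5.882 cmH2O.
Original PIP = 440/27.2 + 9.0×1.15 + 13 = 39.526 cmH2O; new PIP = 39.526 + (-5.882) = 33.644 cmH2O.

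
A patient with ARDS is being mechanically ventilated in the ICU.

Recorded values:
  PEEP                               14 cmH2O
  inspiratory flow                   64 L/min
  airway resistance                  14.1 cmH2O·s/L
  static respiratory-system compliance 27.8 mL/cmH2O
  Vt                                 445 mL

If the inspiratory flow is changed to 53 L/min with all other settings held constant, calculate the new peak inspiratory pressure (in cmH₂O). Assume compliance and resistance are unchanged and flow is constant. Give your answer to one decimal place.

Flow: 64 L/min ÷ 60 = 1.0667 L/s.
New flow: 53 L/min ÷ 60 = 0.8833 L/s.
PIP = Vt/C + R·V̇ + PEEP (constant-flow equation of motion).
Only the resistive term changes: ΔPIP = R × ΔV̇ = 14.1 × (0.8833 − 1.0667) = 14.1 × -0.1834 = -2.586 cmH2O.
Original PIP = 445/27.8 + 14.1×1.0667 + 14 = 45.048 cmH2O; new PIP = 45.048 + (-2.586) = 42.462 cmH2O.

42.5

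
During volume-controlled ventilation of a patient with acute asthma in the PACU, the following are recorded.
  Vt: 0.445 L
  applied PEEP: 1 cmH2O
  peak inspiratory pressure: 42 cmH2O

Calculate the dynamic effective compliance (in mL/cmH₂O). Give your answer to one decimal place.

Dynamic compliance = Vt / (PIP − PEEP) = 445 / (42 − 1) = 445 / 41.0 = 10.854 mL/cmH2O.

10.9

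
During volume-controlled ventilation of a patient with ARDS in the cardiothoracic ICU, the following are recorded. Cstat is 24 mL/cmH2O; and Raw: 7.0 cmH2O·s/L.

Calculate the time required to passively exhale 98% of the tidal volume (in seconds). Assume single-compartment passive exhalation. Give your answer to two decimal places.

0.66

τ = R × C = 7.0 × 24 mL/cmH2O = 7.0 × 0.024 L/cmH2O = 0.168 s.
Exhaled fraction f = 1 − e^(−t/τ) → t = −τ·ln(1 − f) = −0.168·ln(0.02) = 0.6572 s.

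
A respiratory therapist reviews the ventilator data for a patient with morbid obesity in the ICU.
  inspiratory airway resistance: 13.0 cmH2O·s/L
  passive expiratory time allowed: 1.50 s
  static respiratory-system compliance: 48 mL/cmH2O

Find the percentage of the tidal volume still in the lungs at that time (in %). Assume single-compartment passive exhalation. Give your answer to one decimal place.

9.0

τ = R × C = 13.0 × 48 mL/cmH2O = 13.0 × 0.048 L/cmH2O = 0.624 s.
Passive exhalation: V(t)/V₀ = e^(−t/τ) = e^(−1.50/0.624) = 0.09037.
Fraction remaining = 0.09037 → 9.037%.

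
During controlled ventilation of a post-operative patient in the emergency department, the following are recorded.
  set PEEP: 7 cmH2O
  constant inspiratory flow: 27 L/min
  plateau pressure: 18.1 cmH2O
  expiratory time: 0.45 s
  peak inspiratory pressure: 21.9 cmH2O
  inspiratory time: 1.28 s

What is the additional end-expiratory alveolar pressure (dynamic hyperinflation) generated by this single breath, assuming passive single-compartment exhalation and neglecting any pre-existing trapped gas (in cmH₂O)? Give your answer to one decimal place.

Flow: 27 L/min ÷ 60 = 0.45 L/s.
Vt = flow × Ti = 0.45 L/s × 1.28 s × 1000 mL/L = 576.0 mL.
R = (PIP − Pplat)/V̇ = (21.9 − 18.1) / 0.45 = 3.8/0.45 = 8.444 cmH2O·s/L.
C = Vt/(Pplat − PEEP) = 576.0 / (18.1 − 7) = 576.0/11.1 = 51.892 mL/cmH2O.
τ = R × C = 8.444 × 0.05189 L/cmH2O = 0.4382 s.
Fraction remaining = e^(−Te/τ) = e^(−0.45/0.4382) = 0.3581; trapped volume = 576.0 × 0.3581 = 206.27 mL.
Additional alveolar pressure from trapping ≈ V_trapped / C = 206.27 / 51.892 = 3.975 cmH2O.

4.0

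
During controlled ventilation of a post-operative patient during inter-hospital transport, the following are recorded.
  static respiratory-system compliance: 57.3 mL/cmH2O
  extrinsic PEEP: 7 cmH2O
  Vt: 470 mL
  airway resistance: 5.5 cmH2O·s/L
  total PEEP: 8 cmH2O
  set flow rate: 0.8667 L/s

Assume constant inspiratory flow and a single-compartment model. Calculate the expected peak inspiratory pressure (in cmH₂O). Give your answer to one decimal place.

Total PEEP = 8 cmH2O (set 7 + intrinsic 1); this is the baseline alveolar pressure.
Equation of motion (constant flow): PIP = Vt/C + R·V̇ + PEEP.
PIP = 470/57.3 + 5.5×0.8667 + 8 = 8.202 + 4.767 + 8 = 20.969 cmH2O.

21.0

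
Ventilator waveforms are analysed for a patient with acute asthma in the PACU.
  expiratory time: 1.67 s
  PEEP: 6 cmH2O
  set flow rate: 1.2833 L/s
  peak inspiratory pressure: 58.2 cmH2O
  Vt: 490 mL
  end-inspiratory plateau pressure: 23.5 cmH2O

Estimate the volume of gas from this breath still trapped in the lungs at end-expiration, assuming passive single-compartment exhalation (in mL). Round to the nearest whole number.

R = (PIP − Pplat)/V̇ = (58.2 − 23.5) / 1.2833 = 34.7/1.2833 = 27.04 cmH2O·s/L.
C = Vt/(Pplat − PEEP) = 490.0 / (23.5 − 6) = 490.0/17.5 = 28.0 mL/cmH2O.
τ = R × C = 27.04 × 0.028 L/cmH2O = 0.7571 s.
Fraction remaining = e^(−Te/τ) = e^(−1.67/0.7571) = 0.1102.
Trapped volume = 490.0 × 0.1102 = 53.998 mL.

54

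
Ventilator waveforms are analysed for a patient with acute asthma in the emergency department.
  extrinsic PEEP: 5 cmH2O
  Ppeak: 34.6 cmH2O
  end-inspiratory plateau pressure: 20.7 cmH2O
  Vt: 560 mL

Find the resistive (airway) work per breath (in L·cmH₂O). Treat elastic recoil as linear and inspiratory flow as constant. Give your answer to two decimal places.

With constant inspiratory flow the resistive pressure is constant at PIP − Pplat = 34.6 − 20.7 = 13.9 cmH2O, so resistive work = 13.9 × 0.560 = 7.784 L·cmH2O.

7.78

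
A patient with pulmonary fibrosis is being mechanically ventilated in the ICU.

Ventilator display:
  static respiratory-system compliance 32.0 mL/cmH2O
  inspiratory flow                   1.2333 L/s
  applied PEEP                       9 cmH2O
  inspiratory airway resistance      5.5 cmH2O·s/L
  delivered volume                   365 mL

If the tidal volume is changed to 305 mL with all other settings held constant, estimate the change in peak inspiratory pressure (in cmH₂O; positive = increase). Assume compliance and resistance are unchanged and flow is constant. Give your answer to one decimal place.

PIP = Vt/C + R·V̇ + PEEP (constant-flow equation of motion).
Only the elastic term changes: ΔPIP = ΔVt / C = (305 − 365) / 32.0 = -1.875 cmH2O.

-1.9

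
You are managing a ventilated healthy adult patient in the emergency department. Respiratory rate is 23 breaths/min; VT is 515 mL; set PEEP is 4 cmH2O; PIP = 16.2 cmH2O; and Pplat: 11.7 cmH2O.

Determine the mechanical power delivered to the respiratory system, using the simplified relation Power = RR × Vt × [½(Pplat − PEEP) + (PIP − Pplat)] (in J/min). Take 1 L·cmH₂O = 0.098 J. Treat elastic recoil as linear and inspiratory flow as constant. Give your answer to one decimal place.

Per-breath work = Vt × [½(Pplat−PEEP) + (PIP−Pplat)] = 0.515 × [0.5×7.7 + 4.5] = 0.515 × 8.35 = 4.3 L·cmH2O.
Power = 23 × 4.3 = 98.9 L·cmH2O/min.
× 0.098 J/(L·cmH2O) → 9.692 J/min.

9.7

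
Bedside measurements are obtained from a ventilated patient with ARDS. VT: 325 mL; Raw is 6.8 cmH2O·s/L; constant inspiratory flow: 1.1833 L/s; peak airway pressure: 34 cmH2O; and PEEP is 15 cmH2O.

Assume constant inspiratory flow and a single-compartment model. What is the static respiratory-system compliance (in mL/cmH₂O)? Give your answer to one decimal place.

29.7

Equation of motion (constant flow): PIP = Vt/C + R·V̇ + PEEP.
Vt/C = PIP − R·V̇ − PEEP = 34 − 6.8×1.1833 − 15 = 34 − 8.046 − 15 = 10.954 cmH2O.
C = Vt / 10.954 = 325 / 10.954 = 29.67 mL/cmH2O.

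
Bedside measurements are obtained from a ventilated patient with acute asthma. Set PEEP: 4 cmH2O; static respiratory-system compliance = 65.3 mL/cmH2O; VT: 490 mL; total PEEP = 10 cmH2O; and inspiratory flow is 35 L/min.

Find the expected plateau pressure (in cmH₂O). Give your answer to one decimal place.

17.5

End-expiratory occlusion gives total PEEP = 10 cmH2O (intrinsic PEEP = 10 − 4 = 6). Use total PEEP for the elastic gradient.
Pplat = PEEPtotal + Vt / Cstat = 10 + 490 / 65.3 = 10 + 7.504 = 17.504 cmH2O.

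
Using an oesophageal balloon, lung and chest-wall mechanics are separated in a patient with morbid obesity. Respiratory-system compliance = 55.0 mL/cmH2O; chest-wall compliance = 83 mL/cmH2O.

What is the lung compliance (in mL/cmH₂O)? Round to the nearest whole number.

1/CL = 1/Crs − 1/Ccw.
1/CL = 1/55.0 − 1/83 = 0.006134.
CL = 163.03 mL/cmH2O.

163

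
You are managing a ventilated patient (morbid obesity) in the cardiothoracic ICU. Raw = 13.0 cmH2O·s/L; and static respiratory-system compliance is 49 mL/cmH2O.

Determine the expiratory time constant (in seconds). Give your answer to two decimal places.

τ = R × C = 13.0 × 49 mL/cmH2O = 13.0 × 0.049 L/cmH2O = 0.637 s.

0.64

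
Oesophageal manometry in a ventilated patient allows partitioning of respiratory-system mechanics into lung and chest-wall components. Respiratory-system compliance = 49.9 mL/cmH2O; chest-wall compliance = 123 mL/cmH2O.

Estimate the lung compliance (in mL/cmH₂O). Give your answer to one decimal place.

1/CL = 1/Crs − 1/Ccw.
1/CL = 1/49.9 − 1/123 = 0.01191.
CL = 83.963 mL/cmH2O.

84.0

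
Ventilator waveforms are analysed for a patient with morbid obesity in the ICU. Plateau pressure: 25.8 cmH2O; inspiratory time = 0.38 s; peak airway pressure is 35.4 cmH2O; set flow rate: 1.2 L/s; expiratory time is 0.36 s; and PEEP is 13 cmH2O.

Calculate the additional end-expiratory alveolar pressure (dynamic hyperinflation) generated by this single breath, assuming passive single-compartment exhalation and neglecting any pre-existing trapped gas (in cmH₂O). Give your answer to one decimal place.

Vt = flow × Ti = 1.2 L/s × 0.38 s × 1000 mL/L = 456.0 mL.
R = (PIP − Pplat)/V̇ = (35.4 − 25.8) / 1.2 = 9.6/1.2 = 8.0 cmH2O·s/L.
C = Vt/(Pplat − PEEP) = 456.0 / (25.8 − 13) = 456.0/12.8 = 35.625 mL/cmH2O.
τ = R × C = 8.0 × 0.03563 L/cmH2O = 0.285 s.
Fraction remaining = e^(−Te/τ) = e^(−0.36/0.285) = 0.2828; trapped volume = 456.0 × 0.2828 = 128.96 mL.
Additional alveolar pressure from trapping ≈ V_trapped / C = 128.96 / 35.625 = 3.62 cmH2O.

3.6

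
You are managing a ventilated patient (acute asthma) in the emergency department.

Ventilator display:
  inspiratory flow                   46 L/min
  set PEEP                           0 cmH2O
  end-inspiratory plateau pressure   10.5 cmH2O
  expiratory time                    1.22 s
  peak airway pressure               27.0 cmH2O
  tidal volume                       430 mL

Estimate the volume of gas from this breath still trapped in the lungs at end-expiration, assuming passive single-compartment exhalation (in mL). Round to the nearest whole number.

108

Flow: 46 L/min ÷ 60 = 0.7667 L/s.
R = (PIP − Pplat)/V̇ = (27.0 − 10.5) / 0.7667 = 16.5/0.7667 = 21.521 cmH2O·s/L.
C = Vt/(Pplat − PEEP) = 430.0 / (10.5 − 0) = 430.0/10.5 = 40.952 mL/cmH2O.
τ = R × C = 21.521 × 0.04095 L/cmH2O = 0.8813 s.
Fraction remaining = e^(−Te/τ) = e^(−1.22/0.8813) = 0.2505.
Trapped volume = 430.0 × 0.2505 = 107.72 mL.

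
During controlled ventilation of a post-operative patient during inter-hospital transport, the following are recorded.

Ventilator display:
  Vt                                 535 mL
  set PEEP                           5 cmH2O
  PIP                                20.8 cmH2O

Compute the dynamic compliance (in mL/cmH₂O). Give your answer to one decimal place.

Dynamic compliance = Vt / (PIP − PEEP) = 535 / (20.8 − 5) = 535 / 15.8 = 33.861 mL/cmH2O.

33.9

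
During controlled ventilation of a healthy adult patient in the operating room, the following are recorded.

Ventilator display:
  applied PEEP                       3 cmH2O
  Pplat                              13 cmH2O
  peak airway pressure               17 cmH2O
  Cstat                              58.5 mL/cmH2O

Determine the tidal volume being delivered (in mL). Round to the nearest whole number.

Vt = Cstat × (Pplat − PEEP) = 58.5 × (13 − 3) = 58.5 × 10.0 = 585.0 mL.

585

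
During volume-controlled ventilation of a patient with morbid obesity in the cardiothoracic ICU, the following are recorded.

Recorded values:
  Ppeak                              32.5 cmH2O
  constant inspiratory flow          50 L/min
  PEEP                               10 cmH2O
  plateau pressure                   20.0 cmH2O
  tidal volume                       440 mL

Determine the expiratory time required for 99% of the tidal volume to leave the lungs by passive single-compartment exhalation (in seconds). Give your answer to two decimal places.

Flow: 50 L/min ÷ 60 = 0.8333 L/s.
R = (PIP − Pplat)/V̇ = (32.5 − 20.0) / 0.8333 = 12.5/0.8333 = 15.001 cmH2O·s/L.
C = Vt/(Pplat − PEEP) = 440.0 / (20.0 − 10) = 440.0/10.0 = 44.0 mL/cmH2O.
τ = R × C = 15.001 × 0.044 L/cmH2O = 0.66 s.
t = −τ·ln(1 − 0.99) = −0.66·ln(0.01) = 3.039 s.

3.04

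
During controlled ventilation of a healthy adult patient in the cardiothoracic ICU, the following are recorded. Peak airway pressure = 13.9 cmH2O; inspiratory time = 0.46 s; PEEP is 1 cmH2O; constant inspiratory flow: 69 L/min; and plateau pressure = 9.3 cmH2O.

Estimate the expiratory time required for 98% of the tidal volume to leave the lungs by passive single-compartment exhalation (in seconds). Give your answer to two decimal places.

1.00

Flow: 69 L/min ÷ 60 = 1.15 L/s.
Vt = flow × Ti = 1.15 L/s × 0.46 s × 1000 mL/L = 529.0 mL.
R = (PIP − Pplat)/V̇ = (13.9 − 9.3) / 1.15 = 4.6/1.15 = 4.0 cmH2O·s/L.
C = Vt/(Pplat − PEEP) = 529.0 / (9.3 − 1) = 529.0/8.3 = 63.735 mL/cmH2O.
τ = R × C = 4.0 × 0.06374 L/cmH2O = 0.255 s.
t = −τ·ln(1 − 0.98) = −0.255·ln(0.02) = 0.9976 s.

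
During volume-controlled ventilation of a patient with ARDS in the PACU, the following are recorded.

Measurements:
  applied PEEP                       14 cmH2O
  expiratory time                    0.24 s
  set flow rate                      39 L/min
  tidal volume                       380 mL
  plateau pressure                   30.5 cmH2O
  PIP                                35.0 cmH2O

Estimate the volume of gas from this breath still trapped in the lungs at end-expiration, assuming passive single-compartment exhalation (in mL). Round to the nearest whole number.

Flow: 39 L/min ÷ 60 = 0.65 L/s.
R = (PIP − Pplat)/V̇ = (35.0 − 30.5) / 0.65 = 4.5/0.65 = 6.923 cmH2O·s/L.
C = Vt/(Pplat − PEEP) = 380.0 / (30.5 − 14) = 380.0/16.5 = 23.03 mL/cmH2O.
τ = R × C = 6.923 × 0.02303 L/cmH2O = 0.1594 s.
Fraction remaining = e^(−Te/τ) = e^(−0.24/0.1594) = 0.2219.
Trapped volume = 380.0 × 0.2219 = 84.322 mL.

84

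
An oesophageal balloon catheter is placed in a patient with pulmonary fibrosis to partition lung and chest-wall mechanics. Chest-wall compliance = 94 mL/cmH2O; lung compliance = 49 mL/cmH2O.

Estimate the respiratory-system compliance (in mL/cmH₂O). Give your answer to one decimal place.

32.2

Lung and chest wall are elastances in series: 1/Crs = 1/CL + 1/Ccw.
1/Crs = 1/49 + 1/94 = 0.03105.
Crs = 32.206 mL/cmH2O.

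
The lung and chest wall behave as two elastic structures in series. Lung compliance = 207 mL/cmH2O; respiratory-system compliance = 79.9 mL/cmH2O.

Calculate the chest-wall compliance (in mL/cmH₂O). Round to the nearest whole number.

130

1/Ccw = 1/Crs − 1/CL.
1/Ccw = 1/79.9 − 1/207 = 0.007685.
Ccw = 130.12 mL/cmH2O.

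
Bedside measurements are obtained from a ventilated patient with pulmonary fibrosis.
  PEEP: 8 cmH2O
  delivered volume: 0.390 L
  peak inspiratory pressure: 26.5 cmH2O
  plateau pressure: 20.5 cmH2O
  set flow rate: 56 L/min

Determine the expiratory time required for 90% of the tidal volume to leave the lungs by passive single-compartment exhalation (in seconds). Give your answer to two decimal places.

Flow: 56 L/min ÷ 60 = 0.9333 L/s.
R = (PIP − Pplat)/V̇ = (26.5 − 20.5) / 0.9333 = 6.0/0.9333 = 6.429 cmH2O·s/L.
C = Vt/(Pplat − PEEP) = 390.0 / (20.5 − 8) = 390.0/12.5 = 31.2 mL/cmH2O.
τ = R × C = 6.429 × 0.0312 L/cmH2O = 0.2006 s.
t = −τ·ln(1 − 0.90) = −0.2006·ln(0.1) = 0.4619 s.

0.46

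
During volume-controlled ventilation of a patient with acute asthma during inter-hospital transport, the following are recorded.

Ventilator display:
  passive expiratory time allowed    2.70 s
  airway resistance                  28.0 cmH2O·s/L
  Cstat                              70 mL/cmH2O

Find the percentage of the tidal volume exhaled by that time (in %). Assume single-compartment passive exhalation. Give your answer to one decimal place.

74.8

τ = R × C = 28.0 × 70 mL/cmH2O = 28.0 × 0.070 L/cmH2O = 1.96 s.
Passive exhalation: V(t)/V₀ = e^(−t/τ) = e^(−2.70/1.96) = 0.2522.
Fraction exhaled = 1 − 0.2522 = 0.7478 → 74.78%.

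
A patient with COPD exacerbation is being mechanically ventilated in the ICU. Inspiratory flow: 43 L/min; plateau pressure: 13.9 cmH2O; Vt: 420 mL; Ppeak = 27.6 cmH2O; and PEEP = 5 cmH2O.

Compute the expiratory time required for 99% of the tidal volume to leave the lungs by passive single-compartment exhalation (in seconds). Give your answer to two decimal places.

4.15

Flow: 43 L/min ÷ 60 = 0.7167 L/s.
R = (PIP − Pplat)/V̇ = (27.6 − 13.9) / 0.7167 = 13.7/0.7167 = 19.115 cmH2O·s/L.
C = Vt/(Pplat − PEEP) = 420.0 / (13.9 − 5) = 420.0/8.9 = 47.191 mL/cmH2O.
τ = R × C = 19.115 × 0.04719 L/cmH2O = 0.902 s.
t = −τ·ln(1 − 0.99) = −0.902·ln(0.01) = 4.154 s.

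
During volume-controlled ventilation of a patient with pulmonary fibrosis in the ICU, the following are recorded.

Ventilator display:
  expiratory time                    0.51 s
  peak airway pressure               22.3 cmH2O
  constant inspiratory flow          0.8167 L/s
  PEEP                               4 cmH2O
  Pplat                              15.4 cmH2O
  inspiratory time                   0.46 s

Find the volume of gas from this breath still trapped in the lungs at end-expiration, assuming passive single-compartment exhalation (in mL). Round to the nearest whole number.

60

Vt = flow × Ti = 0.8167 L/s × 0.46 s × 1000 mL/L = 375.68 mL.
R = (PIP − Pplat)/V̇ = (22.3 − 15.4) / 0.8167 = 6.9/0.8167 = 8.449 cmH2O·s/L.
C = Vt/(Pplat − PEEP) = 375.68 / (15.4 − 4) = 375.68/11.4 = 32.954 mL/cmH2O.
τ = R × C = 8.449 × 0.03295 L/cmH2O = 0.2784 s.
Fraction remaining = e^(−Te/τ) = e^(−0.51/0.2784) = 0.1601.
Trapped volume = 375.68 × 0.1601 = 60.146 mL.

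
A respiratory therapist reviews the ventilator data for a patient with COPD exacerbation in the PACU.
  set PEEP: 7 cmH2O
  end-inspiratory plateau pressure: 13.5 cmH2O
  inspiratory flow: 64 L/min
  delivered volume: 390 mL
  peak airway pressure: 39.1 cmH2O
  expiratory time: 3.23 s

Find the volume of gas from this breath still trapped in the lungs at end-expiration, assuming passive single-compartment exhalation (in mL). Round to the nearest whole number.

Flow: 64 L/min ÷ 60 = 1.0667 L/s.
R = (PIP − Pplat)/V̇ = (39.1 − 13.5) / 1.0667 = 25.6/1.0667 = 23.999 cmH2O·s/L.
C = Vt/(Pplat − PEEP) = 390.0 / (13.5 − 7) = 390.0/6.5 = 60.0 mL/cmH2O.
τ = R × C = 23.999 × 0.06 L/cmH2O = 1.44 s.
Fraction remaining = e^(−Te/τ) = e^(−3.23/1.44) = 0.1061.
Trapped volume = 390.0 × 0.1061 = 41.379 mL.

41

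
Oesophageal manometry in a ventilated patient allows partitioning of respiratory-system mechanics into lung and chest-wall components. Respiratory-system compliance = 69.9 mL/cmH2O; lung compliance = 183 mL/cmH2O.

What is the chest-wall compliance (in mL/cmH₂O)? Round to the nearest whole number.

1/Ccw = 1/Crs − 1/CL.
1/Ccw = 1/69.9 − 1/183 = 0.008842.
Ccw = 113.1 mL/cmH2O.

113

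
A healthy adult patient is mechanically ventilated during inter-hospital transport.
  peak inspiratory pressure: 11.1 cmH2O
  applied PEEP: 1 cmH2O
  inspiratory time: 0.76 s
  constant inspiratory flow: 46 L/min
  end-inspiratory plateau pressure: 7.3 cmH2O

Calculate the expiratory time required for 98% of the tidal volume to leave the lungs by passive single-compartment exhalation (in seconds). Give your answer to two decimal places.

Flow: 46 L/min ÷ 60 = 0.7667 L/s.
Vt = flow × Ti = 0.7667 L/s × 0.76 s × 1000 mL/L = 582.69 mL.
R = (PIP − Pplat)/V̇ = (11.1 − 7.3) / 0.7667 = 3.8/0.7667 = 4.956 cmH2O·s/L.
C = Vt/(Pplat − PEEP) = 582.69 / (7.3 − 1) = 582.69/6.3 = 92.49 mL/cmH2O.
τ = R × C = 4.956 × 0.09249 L/cmH2O = 0.4584 s.
t = −τ·ln(1 − 0.98) = −0.4584·ln(0.02) = 1.793 s.

1.79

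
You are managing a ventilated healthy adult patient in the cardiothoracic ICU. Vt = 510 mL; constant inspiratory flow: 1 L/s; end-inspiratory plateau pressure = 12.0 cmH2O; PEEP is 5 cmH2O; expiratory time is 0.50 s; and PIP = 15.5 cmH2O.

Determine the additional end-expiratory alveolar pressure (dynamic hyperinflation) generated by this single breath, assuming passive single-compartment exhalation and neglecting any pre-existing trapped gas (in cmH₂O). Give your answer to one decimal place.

R = (PIP − Pplat)/V̇ = (15.5 − 12.0) / 1 = 3.5/1 = 3.5 cmH2O·s/L.
C = Vt/(Pplat − PEEP) = 510.0 / (12.0 − 5) = 510.0/7.0 = 72.857 mL/cmH2O.
τ = R × C = 3.5 × 0.07286 L/cmH2O = 0.255 s.
Fraction remaining = e^(−Te/τ) = e^(−0.50/0.255) = 0.1407; trapped volume = 510.0 × 0.1407 = 71.757 mL.
Additional alveolar pressure from trapping ≈ V_trapped / C = 71.757 / 72.857 = 0.9849 cmH2O.

1.0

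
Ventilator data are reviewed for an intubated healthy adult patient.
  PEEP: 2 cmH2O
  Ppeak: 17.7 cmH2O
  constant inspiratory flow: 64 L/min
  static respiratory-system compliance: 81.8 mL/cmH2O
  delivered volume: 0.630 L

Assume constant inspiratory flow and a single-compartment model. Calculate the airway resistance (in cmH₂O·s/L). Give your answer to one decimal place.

7.5

Flow: 64 L/min ÷ 60 = 1.0667 L/s.
Equation of motion (constant flow): PIP = Vt/C + R·V̇ + PEEP.
R·V̇ = PIP − Vt/C − PEEP = 17.7 − 630/81.8 − 2 = 17.7 − 7.702 − 2 = 7.998 cmH2O.
R = 7.998 / 1.0667 = 7.498 cmH2O·s/L.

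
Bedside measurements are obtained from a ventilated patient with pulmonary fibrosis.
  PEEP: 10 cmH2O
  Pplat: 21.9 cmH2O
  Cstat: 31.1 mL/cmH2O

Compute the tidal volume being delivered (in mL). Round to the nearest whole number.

370

Vt = Cstat × (Pplat − PEEP) = 31.1 × (21.9 − 10) = 31.1 × 11.9 = 370.09 mL.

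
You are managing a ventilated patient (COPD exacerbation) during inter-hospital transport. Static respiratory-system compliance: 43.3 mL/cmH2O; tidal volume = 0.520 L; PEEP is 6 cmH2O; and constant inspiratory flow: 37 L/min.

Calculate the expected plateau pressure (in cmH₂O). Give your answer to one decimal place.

Pplat = PEEP + Vt / Cstat = 6 + 520 / 43.3 = 6 + 12.009 = 18.009 cmH2O.

18.0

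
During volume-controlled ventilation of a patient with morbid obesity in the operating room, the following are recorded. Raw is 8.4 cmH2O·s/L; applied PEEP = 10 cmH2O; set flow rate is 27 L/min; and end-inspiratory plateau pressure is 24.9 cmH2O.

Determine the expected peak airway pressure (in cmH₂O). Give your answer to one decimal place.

28.7

Flow: 27 L/min ÷ 60 = 0.45 L/s.
PIP = Pplat + Raw × flow = 24.9 + 8.4 × 0.45 = 24.9 + 3.78 = 28.68 cmH2O.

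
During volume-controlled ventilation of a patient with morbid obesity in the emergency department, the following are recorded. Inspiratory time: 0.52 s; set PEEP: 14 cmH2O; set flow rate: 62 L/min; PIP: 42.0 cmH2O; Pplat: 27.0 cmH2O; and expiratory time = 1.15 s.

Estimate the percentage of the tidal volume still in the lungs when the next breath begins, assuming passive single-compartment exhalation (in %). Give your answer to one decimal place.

14.7

Flow: 62 L/min ÷ 60 = 1.0333 L/s.
Vt = flow × Ti = 1.0333 L/s × 0.52 s × 1000 mL/L = 537.32 mL.
R = (PIP − Pplat)/V̇ = (42.0 − 27.0) / 1.0333 = 15.0/1.0333 = 14.517 cmH2O·s/L.
C = Vt/(Pplat − PEEP) = 537.32 / (27.0 − 14) = 537.32/13.0 = 41.332 mL/cmH2O.
τ = R × C = 14.517 × 0.04133 L/cmH2O = 0.6 s.
Fraction remaining at end-expiration = e^(−Te/τ) = e^(−1.15/0.6) = 0.1471 → 14.71%.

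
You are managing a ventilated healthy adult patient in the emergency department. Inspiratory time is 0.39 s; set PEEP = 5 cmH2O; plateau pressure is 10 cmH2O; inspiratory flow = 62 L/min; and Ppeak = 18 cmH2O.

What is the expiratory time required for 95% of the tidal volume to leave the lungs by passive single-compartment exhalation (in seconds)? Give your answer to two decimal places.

1.87

Flow: 62 L/min ÷ 60 = 1.0333 L/s.
Vt = flow × Ti = 1.0333 L/s × 0.39 s × 1000 mL/L = 402.99 mL.
R = (PIP − Pplat)/V̇ = (18 − 10) / 1.0333 = 8.0/1.0333 = 7.742 cmH2O·s/L.
C = Vt/(Pplat − PEEP) = 402.99 / (10 − 5) = 402.99/5.0 = 80.598 mL/cmH2O.
τ = R × C = 7.742 × 0.0806 L/cmH2O = 0.624 s.
t = −τ·ln(1 − 0.95) = −0.624·ln(0.05) = 1.869 s.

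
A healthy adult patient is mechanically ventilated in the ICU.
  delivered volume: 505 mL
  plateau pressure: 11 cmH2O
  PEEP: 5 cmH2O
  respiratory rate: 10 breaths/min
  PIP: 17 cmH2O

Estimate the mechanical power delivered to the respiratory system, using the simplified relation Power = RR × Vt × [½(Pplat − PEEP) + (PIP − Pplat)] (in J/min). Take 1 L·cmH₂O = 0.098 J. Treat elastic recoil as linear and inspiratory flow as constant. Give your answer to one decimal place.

Per-breath work = Vt × [½(Pplat−PEEP) + (PIP−Pplat)] = 0.505 × [0.5×6.0 + 6.0] = 0.505 × 9.0 = 4.545 L·cmH2O.
Power = 10 × 4.545 = 45.45 L·cmH2O/min.
× 0.098 J/(L·cmH2O) → 4.454 J/min.

4.5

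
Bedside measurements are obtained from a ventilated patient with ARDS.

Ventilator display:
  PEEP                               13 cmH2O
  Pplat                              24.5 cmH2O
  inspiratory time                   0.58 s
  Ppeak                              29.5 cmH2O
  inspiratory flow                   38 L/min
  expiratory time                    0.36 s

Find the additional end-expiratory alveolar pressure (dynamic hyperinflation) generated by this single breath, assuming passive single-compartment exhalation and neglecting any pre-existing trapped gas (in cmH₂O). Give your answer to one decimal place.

2.8

Flow: 38 L/min ÷ 60 = 0.6333 L/s.
Vt = flow × Ti = 0.6333 L/s × 0.58 s × 1000 mL/L = 367.31 mL.
R = (PIP − Pplat)/V̇ = (29.5 − 24.5) / 0.6333 = 5.0/0.6333 = 7.895 cmH2O·s/L.
C = Vt/(Pplat − PEEP) = 367.31 / (24.5 − 13) = 367.31/11.5 = 31.94 mL/cmH2O.
τ = R × C = 7.895 × 0.03194 L/cmH2O = 0.2522 s.
Fraction remaining = e^(−Te/τ) = e^(−0.36/0.2522) = 0.2399; trapped volume = 367.31 × 0.2399 = 88.118 mL.
Additional alveolar pressure from trapping ≈ V_trapped / C = 88.118 / 31.94 = 2.759 cmH2O.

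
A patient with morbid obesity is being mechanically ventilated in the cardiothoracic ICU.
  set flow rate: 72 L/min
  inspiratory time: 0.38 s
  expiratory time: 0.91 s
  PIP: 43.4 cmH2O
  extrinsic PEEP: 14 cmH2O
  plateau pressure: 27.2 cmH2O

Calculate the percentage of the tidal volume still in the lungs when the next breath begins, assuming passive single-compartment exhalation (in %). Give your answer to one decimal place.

Flow: 72 L/min ÷ 60 = 1.2 L/s.
Vt = flow × Ti = 1.2 L/s × 0.38 s × 1000 mL/L = 456.0 mL.
R = (PIP − Pplat)/V̇ = (43.4 − 27.2) / 1.2 = 16.2/1.2 = 13.5 cmH2O·s/L.
C = Vt/(Pplat − PEEP) = 456.0 / (27.2 − 14) = 456.0/13.2 = 34.545 mL/cmH2O.
τ = R × C = 13.5 × 0.03455 L/cmH2O = 0.4664 s.
Fraction remaining at end-expiration = e^(−Te/τ) = e^(−0.91/0.4664) = 0.1421 → 14.21%.

14.2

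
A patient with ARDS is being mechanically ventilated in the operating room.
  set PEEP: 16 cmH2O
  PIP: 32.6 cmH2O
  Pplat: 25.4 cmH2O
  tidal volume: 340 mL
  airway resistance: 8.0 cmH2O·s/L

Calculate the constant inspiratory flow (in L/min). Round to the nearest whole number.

flow = (PIP − Pplat) / Raw = (32.6 − 25.4) / 8.0 = 0.9 L/s × 60 = 54.0 L/min.

54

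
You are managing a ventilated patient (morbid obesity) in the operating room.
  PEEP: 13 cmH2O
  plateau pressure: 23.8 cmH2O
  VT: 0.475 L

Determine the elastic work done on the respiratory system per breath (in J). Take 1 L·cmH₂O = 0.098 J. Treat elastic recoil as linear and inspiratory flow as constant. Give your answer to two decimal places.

0.25

Elastic work ≈ ½ × (Pplat − PEEP) × Vt = 0.5 × (23.8 − 13) × 0.475 L = 0.5 × 10.8 × 0.475 = 2.565 L·cmH2O.
× 0.098 J/(L·cmH2O) → 0.2514 J.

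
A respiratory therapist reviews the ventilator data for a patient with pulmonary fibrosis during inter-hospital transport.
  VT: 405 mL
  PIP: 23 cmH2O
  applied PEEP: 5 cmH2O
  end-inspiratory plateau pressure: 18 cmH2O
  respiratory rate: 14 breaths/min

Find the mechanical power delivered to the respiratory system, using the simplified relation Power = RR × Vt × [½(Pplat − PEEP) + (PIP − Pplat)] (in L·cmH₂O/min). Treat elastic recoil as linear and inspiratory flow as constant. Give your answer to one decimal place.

65.2

Per-breath work = Vt × [½(Pplat−PEEP) + (PIP−Pplat)] = 0.405 × [0.5×13.0 + 5.0] = 0.405 × 11.5 = 4.658 L·cmH2O.
Power = 14 × 4.658 = 65.212 L·cmH2O/min.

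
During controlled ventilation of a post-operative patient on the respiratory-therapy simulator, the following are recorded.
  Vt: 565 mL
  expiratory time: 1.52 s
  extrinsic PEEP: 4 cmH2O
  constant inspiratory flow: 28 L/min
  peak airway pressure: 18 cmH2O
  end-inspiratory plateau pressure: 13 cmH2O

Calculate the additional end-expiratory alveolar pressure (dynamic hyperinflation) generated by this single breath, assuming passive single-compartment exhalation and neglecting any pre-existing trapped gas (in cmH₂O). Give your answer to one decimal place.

Flow: 28 L/min ÷ 60 = 0.4667 L/s.
R = (PIP − Pplat)/V̇ = (18 − 13) / 0.4667 = 5.0/0.4667 = 10.714 cmH2O·s/L.
C = Vt/(Pplat − PEEP) = 565.0 / (13 − 4) = 565.0/9.0 = 62.778 mL/cmH2O.
τ = R × C = 10.714 × 0.06278 L/cmH2O = 0.6726 s.
Fraction remaining = e^(−Te/τ) = e^(−1.52/0.6726) = 0.1044; trapped volume = 565.0 × 0.1044 = 58.986 mL.
Additional alveolar pressure from trapping ≈ V_trapped / C = 58.986 / 62.778 = 0.9396 cmH2O.

0.9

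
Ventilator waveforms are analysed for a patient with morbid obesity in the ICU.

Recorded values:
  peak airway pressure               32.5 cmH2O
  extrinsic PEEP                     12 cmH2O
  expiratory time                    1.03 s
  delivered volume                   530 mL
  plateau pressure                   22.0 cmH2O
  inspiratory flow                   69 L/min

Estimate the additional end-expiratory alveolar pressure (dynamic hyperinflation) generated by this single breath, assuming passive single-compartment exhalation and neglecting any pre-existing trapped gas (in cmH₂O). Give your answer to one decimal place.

Flow: 69 L/min ÷ 60 = 1.15 L/s.
R = (PIP − Pplat)/V̇ = (32.5 − 22.0) / 1.15 = 10.5/1.15 = 9.13 cmH2O·s/L.
C = Vt/(Pplat − PEEP) = 530.0 / (22.0 − 12) = 530.0/10.0 = 53.0 mL/cmH2O.
τ = R × C = 9.13 × 0.053 L/cmH2O = 0.4839 s.
Fraction remaining = e^(−Te/τ) = e^(−1.03/0.4839) = 0.119; trapped volume = 530.0 × 0.119 = 63.07 mL.
Additional alveolar pressure from trapping ≈ V_trapped / C = 63.07 / 53.0 = 1.19 cmH2O.

1.2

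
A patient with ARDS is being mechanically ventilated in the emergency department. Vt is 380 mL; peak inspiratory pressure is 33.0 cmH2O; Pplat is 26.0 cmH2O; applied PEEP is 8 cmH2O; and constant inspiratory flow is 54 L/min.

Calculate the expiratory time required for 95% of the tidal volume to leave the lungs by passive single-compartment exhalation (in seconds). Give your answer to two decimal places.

0.49

Flow: 54 L/min ÷ 60 = 0.9 L/s.
R = (PIP − Pplat)/V̇ = (33.0 − 26.0) / 0.9 = 7.0/0.9 = 7.778 cmH2O·s/L.
C = Vt/(Pplat − PEEP) = 380.0 / (26.0 − 8) = 380.0/18.0 = 21.111 mL/cmH2O.
τ = R × C = 7.778 × 0.02111 L/cmH2O = 0.1642 s.
t = −τ·ln(1 − 0.95) = −0.1642·ln(0.05) = 0.4919 s.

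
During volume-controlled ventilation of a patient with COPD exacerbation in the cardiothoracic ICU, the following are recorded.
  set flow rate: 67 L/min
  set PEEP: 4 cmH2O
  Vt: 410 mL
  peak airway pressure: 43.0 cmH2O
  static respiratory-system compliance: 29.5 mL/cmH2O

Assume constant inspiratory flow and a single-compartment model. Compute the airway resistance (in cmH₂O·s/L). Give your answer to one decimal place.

Flow: 67 L/min ÷ 60 = 1.1167 L/s.
Equation of motion (constant flow): PIP = Vt/C + R·V̇ + PEEP.
R·V̇ = PIP − Vt/C − PEEP = 43.0 − 410/29.5 − 4 = 43.0 − 13.898 − 4 = 25.102 cmH2O.
R = 25.102 / 1.1167 = 22.479 cmH2O·s/L.

22.5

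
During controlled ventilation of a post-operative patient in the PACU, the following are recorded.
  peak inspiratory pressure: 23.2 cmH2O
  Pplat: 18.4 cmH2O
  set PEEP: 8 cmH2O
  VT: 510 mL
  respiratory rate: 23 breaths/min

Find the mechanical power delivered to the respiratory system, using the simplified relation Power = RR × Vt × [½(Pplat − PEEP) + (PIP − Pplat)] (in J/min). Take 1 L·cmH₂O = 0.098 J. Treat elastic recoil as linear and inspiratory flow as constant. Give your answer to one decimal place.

Per-breath work = Vt × [½(Pplat−PEEP) + (PIP−Pplat)] = 0.510 × [0.5×10.4 + 4.8] = 0.510 × 10.0 = 5.1 L·cmH2O.
Power = 23 × 5.1 = 117.3 L·cmH2O/min.
× 0.098 J/(L·cmH2O) → 11.495 J/min.

11.5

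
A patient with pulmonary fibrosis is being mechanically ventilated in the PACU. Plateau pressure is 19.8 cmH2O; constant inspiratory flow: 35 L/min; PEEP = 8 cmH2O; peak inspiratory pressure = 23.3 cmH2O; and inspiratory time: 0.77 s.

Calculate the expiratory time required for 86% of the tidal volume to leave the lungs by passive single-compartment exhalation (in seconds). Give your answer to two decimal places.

0.45

Flow: 35 L/min ÷ 60 = 0.5833 L/s.
Vt = flow × Ti = 0.5833 L/s × 0.77 s × 1000 mL/L = 449.14 mL.
R = (PIP − Pplat)/V̇ = (23.3 − 19.8) / 0.5833 = 3.5/0.5833 = 6.0 cmH2O·s/L.
C = Vt/(Pplat − PEEP) = 449.14 / (19.8 − 8) = 449.14/11.8 = 38.063 mL/cmH2O.
τ = R × C = 6.0 × 0.03806 L/cmH2O = 0.2284 s.
t = −τ·ln(1 − 0.86) = −0.2284·ln(0.14) = 0.4491 s.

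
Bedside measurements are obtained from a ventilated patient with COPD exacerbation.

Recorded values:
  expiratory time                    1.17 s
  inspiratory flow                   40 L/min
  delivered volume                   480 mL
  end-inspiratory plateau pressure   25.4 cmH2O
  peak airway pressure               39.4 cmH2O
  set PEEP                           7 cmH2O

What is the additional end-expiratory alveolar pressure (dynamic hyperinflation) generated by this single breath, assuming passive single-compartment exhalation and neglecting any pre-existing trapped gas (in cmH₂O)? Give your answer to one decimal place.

Flow: 40 L/min ÷ 60 = 0.6667 L/s.
R = (PIP − Pplat)/V̇ = (39.4 − 25.4) / 0.6667 = 14.0/0.6667 = 20.999 cmH2O·s/L.
C = Vt/(Pplat − PEEP) = 480.0 / (25.4 − 7) = 480.0/18.4 = 26.087 mL/cmH2O.
τ = R × C = 20.999 × 0.02609 L/cmH2O = 0.5479 s.
Fraction remaining = e^(−Te/τ) = e^(−1.17/0.5479) = 0.1182; trapped volume = 480.0 × 0.1182 = 56.736 mL.
Additional alveolar pressure from trapping ≈ V_trapped / C = 56.736 / 26.087 = 2.175 cmH2O.

2.2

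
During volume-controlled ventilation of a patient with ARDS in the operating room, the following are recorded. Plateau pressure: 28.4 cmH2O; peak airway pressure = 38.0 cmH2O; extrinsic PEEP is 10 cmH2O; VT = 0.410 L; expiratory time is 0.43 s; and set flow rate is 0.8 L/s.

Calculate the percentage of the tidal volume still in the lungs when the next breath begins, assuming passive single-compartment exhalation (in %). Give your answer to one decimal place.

20.0

R = (PIP − Pplat)/V̇ = (38.0 − 28.4) / 0.8 = 9.6/0.8 = 12.0 cmH2O·s/L.
C = Vt/(Pplat − PEEP) = 410.0 / (28.4 − 10) = 410.0/18.4 = 22.283 mL/cmH2O.
τ = R × C = 12.0 × 0.02228 L/cmH2O = 0.2674 s.
Fraction remaining at end-expiration = e^(−Te/τ) = e^(−0.43/0.2674) = 0.2003 → 20.03%.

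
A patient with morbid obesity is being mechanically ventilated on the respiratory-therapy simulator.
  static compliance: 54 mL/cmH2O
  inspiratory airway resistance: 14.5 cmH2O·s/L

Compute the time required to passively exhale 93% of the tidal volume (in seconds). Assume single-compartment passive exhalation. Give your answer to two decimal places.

τ = R × C = 14.5 × 54 mL/cmH2O = 14.5 × 0.054 L/cmH2O = 0.783 s.
Exhaled fraction f = 1 − e^(−t/τ) → t = −τ·ln(1 − f) = −0.783·ln(0.07) = 2.082 s.

2.08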